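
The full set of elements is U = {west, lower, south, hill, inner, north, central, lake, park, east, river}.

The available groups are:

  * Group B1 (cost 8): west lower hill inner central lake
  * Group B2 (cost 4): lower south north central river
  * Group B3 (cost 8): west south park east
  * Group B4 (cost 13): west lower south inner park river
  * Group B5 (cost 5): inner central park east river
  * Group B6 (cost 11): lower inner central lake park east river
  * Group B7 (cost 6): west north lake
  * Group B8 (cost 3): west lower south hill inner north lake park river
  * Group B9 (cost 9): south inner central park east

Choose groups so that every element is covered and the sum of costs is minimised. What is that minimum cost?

B5, B8 together cover every element (B5 ∪ B8 = {west, lower, south, hill, inner, north, central, lake, park, east, river}); total cost 5 + 3 = 8.
No covering selection has total cost below 8.

8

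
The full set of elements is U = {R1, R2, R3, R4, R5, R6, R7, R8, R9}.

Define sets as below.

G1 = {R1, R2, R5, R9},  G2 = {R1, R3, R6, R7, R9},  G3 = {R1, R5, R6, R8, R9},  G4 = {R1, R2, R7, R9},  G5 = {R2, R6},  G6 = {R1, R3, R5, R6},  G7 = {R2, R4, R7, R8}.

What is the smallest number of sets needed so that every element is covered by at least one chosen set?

3

G1, G2, and G7 cover everything between them: the union {R1, R2, R3, R4, R5, R6, R7, R8, R9} is all of U.
Only G7 contains R4, so G7 is forced; the remaining 5 elements need at least 2 more sets (each remaining set adds at most 4) — so at least 3 sets are needed, and 3 is optimal.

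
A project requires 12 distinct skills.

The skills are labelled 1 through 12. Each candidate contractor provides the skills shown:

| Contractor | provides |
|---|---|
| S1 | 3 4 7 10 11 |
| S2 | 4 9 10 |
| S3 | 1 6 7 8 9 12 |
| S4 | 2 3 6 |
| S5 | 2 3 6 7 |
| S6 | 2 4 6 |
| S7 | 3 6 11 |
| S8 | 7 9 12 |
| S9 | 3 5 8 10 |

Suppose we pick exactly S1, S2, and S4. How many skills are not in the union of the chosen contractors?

Union of S1, S2, S4 = {2, 3, 4, 6, 7, 9, 10, 11}.
Not covered: 1, 5, 8, 12 — 4 skills.

4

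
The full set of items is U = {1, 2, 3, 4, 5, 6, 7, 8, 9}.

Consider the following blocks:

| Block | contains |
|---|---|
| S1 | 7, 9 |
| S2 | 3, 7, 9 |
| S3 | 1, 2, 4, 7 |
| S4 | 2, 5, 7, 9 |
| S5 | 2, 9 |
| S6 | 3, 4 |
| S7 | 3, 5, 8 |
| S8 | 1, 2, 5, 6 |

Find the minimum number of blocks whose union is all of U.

S1 and S3 and S7 and S8 together: S1 ∪ S3 ∪ S7 ∪ S8 = {1, 2, 3, 4, 5, 6, 7, 8, 9} — every item is covered.
No 3 of the 8 blocks cover everything (all 56 combinations miss at least one item), so 4 is optimal.

4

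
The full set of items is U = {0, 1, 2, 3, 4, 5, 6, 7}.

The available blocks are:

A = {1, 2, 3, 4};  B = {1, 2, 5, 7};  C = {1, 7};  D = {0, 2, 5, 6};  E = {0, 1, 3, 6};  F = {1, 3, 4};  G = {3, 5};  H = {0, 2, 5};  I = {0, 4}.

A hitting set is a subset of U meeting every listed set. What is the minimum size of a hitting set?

The 3 items {0, 1, 5} hit every block.
The blocks C, G, I are pairwise disjoint, so any hitting set needs a separate item for each — at least 3. Hence 3 is optimal.

3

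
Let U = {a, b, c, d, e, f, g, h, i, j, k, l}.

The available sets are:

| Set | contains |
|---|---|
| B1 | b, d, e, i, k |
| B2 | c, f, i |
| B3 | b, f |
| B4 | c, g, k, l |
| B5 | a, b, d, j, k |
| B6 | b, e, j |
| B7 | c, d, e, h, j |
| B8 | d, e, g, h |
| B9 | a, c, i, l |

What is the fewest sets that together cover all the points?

B2, B5, B8, and B9 cover everything between them: the union {a, b, c, d, e, f, g, h, i, j, k, l} is all of U.
No 3 of the 9 sets cover everything (all 84 combinations miss at least one point), so 4 is optimal.

4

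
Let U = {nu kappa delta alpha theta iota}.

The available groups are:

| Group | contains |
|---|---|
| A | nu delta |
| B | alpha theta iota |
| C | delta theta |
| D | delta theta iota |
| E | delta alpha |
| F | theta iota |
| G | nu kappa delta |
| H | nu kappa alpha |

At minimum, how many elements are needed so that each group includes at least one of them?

T = {nu, delta, iota} meets every group (each contains at least one member of T), and |T| = 3.
No choice of 2 elements meets every group, so 3 is the minimum.

3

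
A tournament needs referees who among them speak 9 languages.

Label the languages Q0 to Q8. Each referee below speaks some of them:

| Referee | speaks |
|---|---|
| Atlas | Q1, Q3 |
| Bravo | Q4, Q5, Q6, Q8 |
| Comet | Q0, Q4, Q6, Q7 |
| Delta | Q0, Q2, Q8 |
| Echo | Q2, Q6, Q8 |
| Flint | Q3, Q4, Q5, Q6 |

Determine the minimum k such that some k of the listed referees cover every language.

4

Take {Atlas, Bravo, Comet, Delta}. Their union is {Q0, Q1, Q2, Q3, Q4, Q5, Q6, Q7, Q8}, which is all 9 languages.
Only Comet contains Q7, so Comet is forced; the remaining 5 languages need at least 3 more referees (each remaining referee adds at most 2) — so at least 4 referees are needed, and 4 is optimal.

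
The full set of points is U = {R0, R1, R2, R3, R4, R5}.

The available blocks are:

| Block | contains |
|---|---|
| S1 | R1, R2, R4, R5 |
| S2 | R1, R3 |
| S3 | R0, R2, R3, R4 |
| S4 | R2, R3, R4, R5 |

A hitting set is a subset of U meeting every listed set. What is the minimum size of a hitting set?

2

The 2 points {R2, R3} hit every block.
No single point lies in every block, so at least 2 are needed and 2 is optimal.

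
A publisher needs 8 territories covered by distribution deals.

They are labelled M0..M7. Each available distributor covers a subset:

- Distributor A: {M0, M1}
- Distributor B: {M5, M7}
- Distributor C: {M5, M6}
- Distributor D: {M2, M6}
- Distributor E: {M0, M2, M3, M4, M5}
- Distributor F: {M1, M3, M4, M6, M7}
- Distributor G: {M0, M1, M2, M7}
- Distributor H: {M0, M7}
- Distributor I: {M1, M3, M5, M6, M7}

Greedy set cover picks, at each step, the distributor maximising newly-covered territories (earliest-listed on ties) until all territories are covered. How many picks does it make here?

Greedy: pick E (covers 5 new) → pick F (covers 3 new). Total picks: 2.

2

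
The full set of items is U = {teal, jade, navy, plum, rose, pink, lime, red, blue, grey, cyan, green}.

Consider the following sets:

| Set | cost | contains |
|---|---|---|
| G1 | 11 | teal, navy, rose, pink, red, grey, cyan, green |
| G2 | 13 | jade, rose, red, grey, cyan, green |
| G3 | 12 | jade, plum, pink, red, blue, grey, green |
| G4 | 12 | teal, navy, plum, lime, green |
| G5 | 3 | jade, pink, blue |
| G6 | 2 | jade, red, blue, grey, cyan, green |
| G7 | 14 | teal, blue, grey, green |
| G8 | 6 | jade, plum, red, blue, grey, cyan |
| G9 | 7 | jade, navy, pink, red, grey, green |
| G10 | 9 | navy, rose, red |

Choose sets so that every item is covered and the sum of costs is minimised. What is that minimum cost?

25

G1, G4, G6 together cover every item (G1 ∪ G4 ∪ G6 = {teal, jade, navy, plum, rose, pink, lime, red, blue, grey, cyan, green}); total cost 11 + 12 + 2 = 25.
No covering selection has total cost below 25.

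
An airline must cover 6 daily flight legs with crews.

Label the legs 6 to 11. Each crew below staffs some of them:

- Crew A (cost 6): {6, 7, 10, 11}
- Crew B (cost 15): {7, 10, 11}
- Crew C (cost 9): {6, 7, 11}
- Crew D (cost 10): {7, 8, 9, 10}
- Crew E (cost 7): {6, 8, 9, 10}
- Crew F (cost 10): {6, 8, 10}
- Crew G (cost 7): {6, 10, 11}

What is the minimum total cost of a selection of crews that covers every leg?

13

A, E together cover every leg (A ∪ E = {6, 7, 8, 9, 10, 11}); total cost 6 + 7 = 13.
No covering selection has total cost below 13.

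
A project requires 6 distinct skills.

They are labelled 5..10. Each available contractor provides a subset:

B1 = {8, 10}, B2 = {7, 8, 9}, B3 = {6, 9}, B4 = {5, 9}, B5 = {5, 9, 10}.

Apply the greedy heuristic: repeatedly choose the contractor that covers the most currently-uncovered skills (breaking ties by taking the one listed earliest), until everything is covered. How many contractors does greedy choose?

3

Greedy: pick B2 (covers 3 new) → pick B5 (covers 2 new) → pick B3 (covers 1 new). Total picks: 3.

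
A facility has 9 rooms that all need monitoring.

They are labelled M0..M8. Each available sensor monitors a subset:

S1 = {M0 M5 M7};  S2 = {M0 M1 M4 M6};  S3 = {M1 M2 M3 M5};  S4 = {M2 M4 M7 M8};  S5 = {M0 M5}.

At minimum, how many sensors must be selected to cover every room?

Take {S2, S3, S4}. Their union is {M0, M1, M2, M3, M4, M5, M6, M7, M8}, which is all 9 rooms.
Each sensor has at most 4 rooms, and 2·4 = 8 < 9 — so at least 3 sensors are needed, and 3 is optimal.

3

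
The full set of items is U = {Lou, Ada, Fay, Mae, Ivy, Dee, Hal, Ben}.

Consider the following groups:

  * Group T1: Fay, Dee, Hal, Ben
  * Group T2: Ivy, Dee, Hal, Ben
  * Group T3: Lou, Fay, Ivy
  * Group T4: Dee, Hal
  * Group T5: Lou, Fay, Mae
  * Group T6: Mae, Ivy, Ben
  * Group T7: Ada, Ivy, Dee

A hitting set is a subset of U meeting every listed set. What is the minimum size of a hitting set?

The 3 items {Lou, Dee, Ben} hit every group.
No choice of 2 items meets every group, so 3 is the minimum.

3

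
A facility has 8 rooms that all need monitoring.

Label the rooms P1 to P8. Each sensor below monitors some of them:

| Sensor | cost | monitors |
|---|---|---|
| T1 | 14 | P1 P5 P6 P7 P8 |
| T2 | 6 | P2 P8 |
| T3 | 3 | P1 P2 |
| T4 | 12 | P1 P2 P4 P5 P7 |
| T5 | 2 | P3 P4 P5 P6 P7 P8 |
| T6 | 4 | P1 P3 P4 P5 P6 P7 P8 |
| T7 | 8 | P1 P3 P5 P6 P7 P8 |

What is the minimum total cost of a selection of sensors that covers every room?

T3, T5 together cover every room (T3 ∪ T5 = {P1, P2, P3, P4, P5, P6, P7, P8}); total cost 3 + 2 = 5.
No covering selection has total cost below 5.

5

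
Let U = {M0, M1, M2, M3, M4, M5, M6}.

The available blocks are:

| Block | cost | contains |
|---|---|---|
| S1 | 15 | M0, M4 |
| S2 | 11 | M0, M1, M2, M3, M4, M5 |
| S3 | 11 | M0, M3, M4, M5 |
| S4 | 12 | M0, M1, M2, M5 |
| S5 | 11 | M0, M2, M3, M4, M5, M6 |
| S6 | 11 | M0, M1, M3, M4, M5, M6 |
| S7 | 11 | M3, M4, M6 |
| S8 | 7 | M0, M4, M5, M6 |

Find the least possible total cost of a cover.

18

S2, S8 together cover every item (S2 ∪ S8 = {M0, M1, M2, M3, M4, M5, M6}); total cost 11 + 7 = 18.
No covering selection has total cost below 18.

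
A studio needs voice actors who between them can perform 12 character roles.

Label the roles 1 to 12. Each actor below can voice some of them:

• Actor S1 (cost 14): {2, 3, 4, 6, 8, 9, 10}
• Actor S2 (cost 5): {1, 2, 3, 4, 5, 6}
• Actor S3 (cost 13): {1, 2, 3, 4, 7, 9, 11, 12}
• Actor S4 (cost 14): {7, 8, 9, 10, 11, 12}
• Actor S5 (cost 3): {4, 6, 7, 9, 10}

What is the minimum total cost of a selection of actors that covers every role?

19

S2, S4 together cover every role (S2 ∪ S4 = {1, 2, 3, 4, 5, 6, 7, 8, 9, 10, 11, 12}); total cost 5 + 14 = 19.
The greedy pick S5, S2, S4 costs 22; no covering selection beats 19.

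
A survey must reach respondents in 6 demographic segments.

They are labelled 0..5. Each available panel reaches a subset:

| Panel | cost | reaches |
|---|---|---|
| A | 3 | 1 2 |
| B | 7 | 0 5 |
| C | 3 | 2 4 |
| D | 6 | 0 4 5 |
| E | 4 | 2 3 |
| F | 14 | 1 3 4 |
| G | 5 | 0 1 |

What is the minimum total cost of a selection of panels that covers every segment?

A, D, E together cover every segment (A ∪ D ∪ E = {0, 1, 2, 3, 4, 5}); total cost 3 + 6 + 4 = 13.
No covering selection has total cost below 13.

13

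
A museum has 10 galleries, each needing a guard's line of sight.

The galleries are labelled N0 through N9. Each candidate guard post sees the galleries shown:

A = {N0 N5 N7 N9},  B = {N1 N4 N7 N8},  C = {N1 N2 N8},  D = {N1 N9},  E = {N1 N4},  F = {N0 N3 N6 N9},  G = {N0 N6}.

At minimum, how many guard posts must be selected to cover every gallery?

Take {A, C, E, F}. Their union is {N0, N1, N2, N3, N4, N5, N6, N7, N8, N9}, which is all 10 galleries.
No 3 of the 7 guard posts cover everything (all 35 combinations miss at least one gallery), so 4 is optimal.

4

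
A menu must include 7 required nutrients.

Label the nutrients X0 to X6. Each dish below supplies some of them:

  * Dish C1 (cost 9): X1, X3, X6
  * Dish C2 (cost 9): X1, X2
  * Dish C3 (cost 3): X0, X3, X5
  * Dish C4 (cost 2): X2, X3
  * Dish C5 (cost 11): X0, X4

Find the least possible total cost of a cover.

25

C1, C3, C4, C5 together cover every nutrient (C1 ∪ C3 ∪ C4 ∪ C5 = {X0, X1, X2, X3, X4, X5, X6}); total cost 9 + 3 + 2 + 11 = 25.
No covering selection has total cost below 25.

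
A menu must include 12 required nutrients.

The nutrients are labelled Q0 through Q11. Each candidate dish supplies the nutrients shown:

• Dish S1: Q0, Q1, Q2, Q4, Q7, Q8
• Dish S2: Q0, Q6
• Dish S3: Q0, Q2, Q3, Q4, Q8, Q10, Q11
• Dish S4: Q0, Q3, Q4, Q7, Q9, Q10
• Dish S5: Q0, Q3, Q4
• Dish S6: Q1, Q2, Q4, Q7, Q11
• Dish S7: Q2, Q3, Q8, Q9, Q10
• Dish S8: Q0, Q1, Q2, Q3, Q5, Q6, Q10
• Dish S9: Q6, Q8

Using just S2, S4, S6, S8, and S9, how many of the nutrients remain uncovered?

0

Union of S2, S4, S6, S8, S9 = {Q0, Q1, Q2, Q3, Q4, Q5, Q6, Q7, Q8, Q9, Q10, Q11} — that's every nutrient, so 0 are uncovered.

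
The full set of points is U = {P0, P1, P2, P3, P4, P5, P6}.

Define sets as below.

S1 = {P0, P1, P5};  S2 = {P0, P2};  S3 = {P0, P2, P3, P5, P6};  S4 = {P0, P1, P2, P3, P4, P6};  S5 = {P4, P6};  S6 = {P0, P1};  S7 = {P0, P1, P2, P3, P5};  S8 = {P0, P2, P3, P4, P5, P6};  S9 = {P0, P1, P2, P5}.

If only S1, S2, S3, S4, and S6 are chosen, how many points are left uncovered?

Union of S1, S2, S3, S4, S6 = {P0, P1, P2, P3, P4, P5, P6} — that's every point, so 0 are uncovered.

0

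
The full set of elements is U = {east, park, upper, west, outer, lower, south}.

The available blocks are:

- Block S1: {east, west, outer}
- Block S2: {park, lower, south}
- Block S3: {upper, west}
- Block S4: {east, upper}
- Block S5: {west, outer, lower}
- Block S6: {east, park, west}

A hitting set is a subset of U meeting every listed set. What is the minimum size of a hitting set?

3

H = {park, upper, outer} meets every block (each contains at least one member of H), and |H| = 3.
No choice of 2 elements meets every block, so 3 is the minimum.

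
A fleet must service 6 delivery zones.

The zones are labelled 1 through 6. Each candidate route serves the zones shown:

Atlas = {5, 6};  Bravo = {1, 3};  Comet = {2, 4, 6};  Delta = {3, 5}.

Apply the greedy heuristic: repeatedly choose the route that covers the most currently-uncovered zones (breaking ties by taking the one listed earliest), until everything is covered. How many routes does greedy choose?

Greedy: pick Comet (covers 3 new) → pick Bravo (covers 2 new) → pick Atlas (covers 1 new). Total picks: 3.

3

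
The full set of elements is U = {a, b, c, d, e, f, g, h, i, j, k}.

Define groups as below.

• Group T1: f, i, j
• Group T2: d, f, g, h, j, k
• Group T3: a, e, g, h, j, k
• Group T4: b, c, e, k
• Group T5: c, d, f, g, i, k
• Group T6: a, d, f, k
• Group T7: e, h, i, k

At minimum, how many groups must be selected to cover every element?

T3, T4, and T5 cover everything between them: the union {a, b, c, d, e, f, g, h, i, j, k} is all of U.
Only T4 contains b, so T4 is forced; the remaining 7 elements need at least 2 more groups (each remaining group adds at most 5) — so at least 3 groups are needed, and 3 is optimal.

3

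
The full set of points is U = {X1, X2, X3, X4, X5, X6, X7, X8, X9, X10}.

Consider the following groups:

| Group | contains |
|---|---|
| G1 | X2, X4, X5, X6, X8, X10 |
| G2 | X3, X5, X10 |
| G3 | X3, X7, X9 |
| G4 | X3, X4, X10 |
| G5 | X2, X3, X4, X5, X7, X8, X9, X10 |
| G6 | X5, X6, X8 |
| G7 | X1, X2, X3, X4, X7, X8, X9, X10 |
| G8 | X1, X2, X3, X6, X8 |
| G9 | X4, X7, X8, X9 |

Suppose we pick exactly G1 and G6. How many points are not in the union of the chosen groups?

4

Union of G1, G6 = {X2, X4, X5, X6, X8, X10}.
Not covered: X1, X3, X7, X9 — 4 points.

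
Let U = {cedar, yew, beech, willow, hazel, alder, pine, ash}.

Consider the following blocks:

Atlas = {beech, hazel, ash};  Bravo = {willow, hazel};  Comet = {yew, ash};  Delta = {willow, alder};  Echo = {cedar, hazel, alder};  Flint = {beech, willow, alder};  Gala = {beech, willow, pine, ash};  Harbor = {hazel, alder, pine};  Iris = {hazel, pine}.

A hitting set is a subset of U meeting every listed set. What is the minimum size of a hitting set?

3

H = {hazel, alder, ash} meets every block (each contains at least one member of H), and |H| = 3.
The blocks Comet, Flint, Iris are pairwise disjoint, so any hitting set needs a separate point for each — at least 3. Hence 3 is optimal.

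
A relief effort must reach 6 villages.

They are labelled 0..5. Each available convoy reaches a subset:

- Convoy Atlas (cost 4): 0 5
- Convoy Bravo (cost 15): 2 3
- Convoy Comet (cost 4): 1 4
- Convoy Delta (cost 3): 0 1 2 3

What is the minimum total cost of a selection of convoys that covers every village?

11

Atlas, Comet, Delta together cover every village (Atlas ∪ Comet ∪ Delta = {0, 1, 2, 3, 4, 5}); total cost 4 + 4 + 3 = 11.
No covering selection has total cost below 11.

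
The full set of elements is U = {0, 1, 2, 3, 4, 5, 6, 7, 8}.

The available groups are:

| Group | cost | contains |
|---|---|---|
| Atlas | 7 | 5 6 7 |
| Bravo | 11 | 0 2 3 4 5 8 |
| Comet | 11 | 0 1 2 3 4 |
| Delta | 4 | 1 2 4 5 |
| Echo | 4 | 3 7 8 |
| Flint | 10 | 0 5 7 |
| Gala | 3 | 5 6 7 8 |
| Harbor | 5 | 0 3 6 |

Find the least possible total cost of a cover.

12

Delta, Gala, Harbor together cover every element (Delta ∪ Gala ∪ Harbor = {0, 1, 2, 3, 4, 5, 6, 7, 8}); total cost 4 + 3 + 5 = 12.
No covering selection has total cost below 12.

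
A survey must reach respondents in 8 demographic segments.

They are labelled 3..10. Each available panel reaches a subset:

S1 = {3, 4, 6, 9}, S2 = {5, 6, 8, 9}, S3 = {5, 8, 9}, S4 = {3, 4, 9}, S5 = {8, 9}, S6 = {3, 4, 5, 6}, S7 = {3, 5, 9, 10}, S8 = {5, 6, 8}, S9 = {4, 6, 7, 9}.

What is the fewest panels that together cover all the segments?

3

S5 and S7 and S9 together: S5 ∪ S7 ∪ S9 = {3, 4, 5, 6, 7, 8, 9, 10} — every segment is covered.
Only S9 contains 7, so S9 is forced; the remaining 4 segments need at least 2 more panels (each remaining panel adds at most 3) — so at least 3 panels are needed, and 3 is optimal.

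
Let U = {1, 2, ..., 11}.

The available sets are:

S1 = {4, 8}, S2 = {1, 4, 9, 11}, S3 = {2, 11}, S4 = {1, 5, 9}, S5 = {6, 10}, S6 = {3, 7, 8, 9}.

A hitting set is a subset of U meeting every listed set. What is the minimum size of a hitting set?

H = {1, 6, 8, 11} meets every set (each contains at least one member of H), and |H| = 4.
The sets S1, S3, S4, S5 are pairwise disjoint, so any hitting set needs a separate item for each — at least 4. Hence 4 is optimal.

4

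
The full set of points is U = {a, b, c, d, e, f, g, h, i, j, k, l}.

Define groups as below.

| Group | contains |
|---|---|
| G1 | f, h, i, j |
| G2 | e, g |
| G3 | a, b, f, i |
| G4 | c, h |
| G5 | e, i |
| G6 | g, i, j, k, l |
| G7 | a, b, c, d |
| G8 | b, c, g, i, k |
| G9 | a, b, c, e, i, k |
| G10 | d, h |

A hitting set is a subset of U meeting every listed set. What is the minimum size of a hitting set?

Take T = {b, e, h, k}. Each listed group contains at least one of these, so T is a hitting set of size 4.
No choice of 3 points meets every group, so 4 is the minimum.

4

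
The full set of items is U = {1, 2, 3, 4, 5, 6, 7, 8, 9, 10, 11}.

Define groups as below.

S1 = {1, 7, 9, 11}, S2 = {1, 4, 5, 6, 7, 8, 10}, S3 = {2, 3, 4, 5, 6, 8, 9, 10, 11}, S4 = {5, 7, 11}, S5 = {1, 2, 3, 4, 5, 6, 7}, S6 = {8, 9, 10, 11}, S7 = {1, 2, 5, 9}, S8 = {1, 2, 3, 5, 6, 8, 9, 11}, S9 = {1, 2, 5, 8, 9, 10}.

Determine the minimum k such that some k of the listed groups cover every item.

2

S2 and S3 together: S2 ∪ S3 = {1, 2, 3, 4, 5, 6, 7, 8, 9, 10, 11} — every item is covered.
No single group has all 11 items (the largest, S3, has 9), so 2 is optimal.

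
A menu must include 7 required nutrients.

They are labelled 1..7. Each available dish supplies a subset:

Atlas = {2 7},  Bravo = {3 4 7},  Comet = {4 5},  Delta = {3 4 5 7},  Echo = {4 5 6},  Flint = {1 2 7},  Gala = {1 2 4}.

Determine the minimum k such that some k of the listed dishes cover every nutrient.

Take {Delta, Echo, Flint}. Their union is {1, 2, 3, 4, 5, 6, 7}, which is all 7 nutrients.
Only Echo contains 6, so Echo is forced; the remaining 4 nutrients need at least 2 more dishes (each remaining dish adds at most 3) — so at least 3 dishes are needed, and 3 is optimal.

3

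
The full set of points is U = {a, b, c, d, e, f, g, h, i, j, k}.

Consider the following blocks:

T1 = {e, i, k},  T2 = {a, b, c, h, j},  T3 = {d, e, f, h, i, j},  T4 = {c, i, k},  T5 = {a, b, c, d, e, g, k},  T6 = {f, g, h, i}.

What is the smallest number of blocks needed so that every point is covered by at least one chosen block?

Take {T3, T5}. Their union is {a, b, c, d, e, f, g, h, i, j, k}, which is all 11 points.
No single block has all 11 points (the largest, T5, has 7), so 2 is optimal.

2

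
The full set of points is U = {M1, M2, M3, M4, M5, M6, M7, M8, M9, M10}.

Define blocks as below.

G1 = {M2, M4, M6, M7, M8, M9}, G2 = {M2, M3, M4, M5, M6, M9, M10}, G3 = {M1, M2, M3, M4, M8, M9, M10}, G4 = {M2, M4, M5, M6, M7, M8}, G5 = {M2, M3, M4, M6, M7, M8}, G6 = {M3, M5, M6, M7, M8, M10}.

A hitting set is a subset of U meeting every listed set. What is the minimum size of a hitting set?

2

H = {M7, M10} meets every block (each contains at least one member of H), and |H| = 2.
No single point lies in every block, so at least 2 are needed and 2 is optimal.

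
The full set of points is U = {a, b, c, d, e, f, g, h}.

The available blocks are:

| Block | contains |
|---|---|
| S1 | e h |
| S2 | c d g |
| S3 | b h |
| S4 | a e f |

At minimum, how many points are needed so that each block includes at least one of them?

3

T = {c, e, h} meets every block (each contains at least one member of T), and |T| = 3.
The blocks S2, S3, S4 are pairwise disjoint, so any hitting set needs a separate point for each — at least 3. Hence 3 is optimal.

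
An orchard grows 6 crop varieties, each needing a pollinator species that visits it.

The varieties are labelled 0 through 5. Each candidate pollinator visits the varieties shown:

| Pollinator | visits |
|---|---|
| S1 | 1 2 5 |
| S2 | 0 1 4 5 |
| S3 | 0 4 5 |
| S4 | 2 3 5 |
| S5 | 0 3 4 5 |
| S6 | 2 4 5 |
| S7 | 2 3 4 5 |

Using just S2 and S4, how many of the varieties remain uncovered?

Union of S2, S4 = {0, 1, 2, 3, 4, 5} — that's every variety, so 0 are uncovered.

0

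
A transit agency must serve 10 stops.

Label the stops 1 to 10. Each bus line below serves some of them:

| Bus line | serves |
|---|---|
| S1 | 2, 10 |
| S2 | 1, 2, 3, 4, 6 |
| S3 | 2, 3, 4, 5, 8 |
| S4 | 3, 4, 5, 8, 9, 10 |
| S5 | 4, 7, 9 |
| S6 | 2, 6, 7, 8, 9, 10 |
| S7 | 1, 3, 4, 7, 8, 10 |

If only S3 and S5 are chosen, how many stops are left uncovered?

3

Union of S3, S5 = {2, 3, 4, 5, 7, 8, 9}.
Not covered: 1, 6, 10 — 3 stops.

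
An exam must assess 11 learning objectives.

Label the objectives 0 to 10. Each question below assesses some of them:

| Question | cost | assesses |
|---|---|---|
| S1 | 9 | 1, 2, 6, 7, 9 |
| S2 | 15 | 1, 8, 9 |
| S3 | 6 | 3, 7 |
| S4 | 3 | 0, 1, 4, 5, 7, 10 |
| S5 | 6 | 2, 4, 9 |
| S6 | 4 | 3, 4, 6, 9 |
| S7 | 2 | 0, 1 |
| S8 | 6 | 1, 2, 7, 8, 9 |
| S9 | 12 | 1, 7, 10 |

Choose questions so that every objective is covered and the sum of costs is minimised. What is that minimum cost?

S4, S6, S8 together cover every objective (S4 ∪ S6 ∪ S8 = {0, 1, 2, 3, 4, 5, 6, 7, 8, 9, 10}); total cost 3 + 4 + 6 = 13.
No covering selection has total cost below 13.

13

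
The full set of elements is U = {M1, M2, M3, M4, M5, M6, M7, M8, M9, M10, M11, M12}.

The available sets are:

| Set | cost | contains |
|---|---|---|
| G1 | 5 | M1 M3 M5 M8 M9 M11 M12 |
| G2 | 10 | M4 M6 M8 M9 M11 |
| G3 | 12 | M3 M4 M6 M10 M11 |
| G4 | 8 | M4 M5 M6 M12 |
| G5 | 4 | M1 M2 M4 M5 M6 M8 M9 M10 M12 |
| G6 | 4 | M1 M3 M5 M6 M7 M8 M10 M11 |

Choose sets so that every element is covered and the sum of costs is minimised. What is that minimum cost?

G5, G6 together cover every element (G5 ∪ G6 = {M1, M2, M3, M4, M5, M6, M7, M8, M9, M10, M11, M12}); total cost 4 + 4 = 8.
No covering selection has total cost below 8.

8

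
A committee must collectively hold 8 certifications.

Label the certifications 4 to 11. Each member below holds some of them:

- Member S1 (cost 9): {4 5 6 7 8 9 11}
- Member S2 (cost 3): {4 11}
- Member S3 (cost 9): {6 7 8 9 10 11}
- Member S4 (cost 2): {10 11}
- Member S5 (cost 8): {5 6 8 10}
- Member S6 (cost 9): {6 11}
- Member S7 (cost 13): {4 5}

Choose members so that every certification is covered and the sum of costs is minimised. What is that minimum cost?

11

S1, S4 together cover every certification (S1 ∪ S4 = {4, 5, 6, 7, 8, 9, 10, 11}); total cost 9 + 2 = 11.
No covering selection has total cost below 11.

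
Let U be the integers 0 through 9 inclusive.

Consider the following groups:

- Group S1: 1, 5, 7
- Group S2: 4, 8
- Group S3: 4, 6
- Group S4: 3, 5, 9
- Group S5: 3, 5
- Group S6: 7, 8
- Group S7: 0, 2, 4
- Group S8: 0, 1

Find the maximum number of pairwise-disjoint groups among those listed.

S3, S4, S6, S8 are pairwise disjoint (S3={4,6}; S4={3,5,9}; S6={7,8}; S8={0,1}).
Every remaining group overlaps one of these, and no 5 of the listed groups are pairwise disjoint, so 4 is the maximum.

4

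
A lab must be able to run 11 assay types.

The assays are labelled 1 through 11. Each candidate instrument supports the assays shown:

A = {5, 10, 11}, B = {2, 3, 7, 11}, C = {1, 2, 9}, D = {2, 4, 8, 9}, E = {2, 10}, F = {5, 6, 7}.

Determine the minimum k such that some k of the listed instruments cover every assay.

B and C and D and E and F together: B ∪ C ∪ D ∪ E ∪ F = {1, 2, 3, 4, 5, 6, 7, 8, 9, 10, 11} — every assay is covered.
No 4 of the 6 instruments cover everything (all 15 combinations miss at least one assay), so 5 is optimal.

5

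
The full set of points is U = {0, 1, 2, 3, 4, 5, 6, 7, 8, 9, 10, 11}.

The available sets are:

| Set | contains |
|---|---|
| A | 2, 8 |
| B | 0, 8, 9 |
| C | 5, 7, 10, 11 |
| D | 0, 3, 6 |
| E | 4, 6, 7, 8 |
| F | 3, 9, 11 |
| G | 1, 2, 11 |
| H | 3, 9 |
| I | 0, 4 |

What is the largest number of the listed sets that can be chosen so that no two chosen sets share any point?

A, C, H, I are pairwise disjoint (A={2,8}; C={5,7,10,11}; H={3,9}; I={0,4}).
Every remaining set overlaps one of these, and no 5 of the listed sets are pairwise disjoint, so 4 is the maximum.

4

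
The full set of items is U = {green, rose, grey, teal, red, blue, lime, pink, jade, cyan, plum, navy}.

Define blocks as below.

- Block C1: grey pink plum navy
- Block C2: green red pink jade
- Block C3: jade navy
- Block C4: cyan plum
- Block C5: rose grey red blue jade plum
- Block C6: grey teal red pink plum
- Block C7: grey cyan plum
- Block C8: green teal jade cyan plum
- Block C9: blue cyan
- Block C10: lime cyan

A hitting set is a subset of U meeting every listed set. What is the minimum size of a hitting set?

H = {red, cyan, navy} meets every block (each contains at least one member of H), and |H| = 3.
The blocks C3, C6, C10 are pairwise disjoint, so any hitting set needs a separate item for each — at least 3. Hence 3 is optimal.

3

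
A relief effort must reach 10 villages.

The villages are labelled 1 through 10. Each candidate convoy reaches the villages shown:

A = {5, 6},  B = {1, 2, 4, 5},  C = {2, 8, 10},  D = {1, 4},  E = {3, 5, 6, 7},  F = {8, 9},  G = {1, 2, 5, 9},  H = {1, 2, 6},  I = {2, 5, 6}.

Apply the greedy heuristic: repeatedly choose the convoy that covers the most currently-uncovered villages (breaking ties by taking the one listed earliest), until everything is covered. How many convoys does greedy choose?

4

Greedy: pick B (covers 4 new) → pick E (covers 3 new) → pick C (covers 2 new) → pick F (covers 1 new). Total picks: 4.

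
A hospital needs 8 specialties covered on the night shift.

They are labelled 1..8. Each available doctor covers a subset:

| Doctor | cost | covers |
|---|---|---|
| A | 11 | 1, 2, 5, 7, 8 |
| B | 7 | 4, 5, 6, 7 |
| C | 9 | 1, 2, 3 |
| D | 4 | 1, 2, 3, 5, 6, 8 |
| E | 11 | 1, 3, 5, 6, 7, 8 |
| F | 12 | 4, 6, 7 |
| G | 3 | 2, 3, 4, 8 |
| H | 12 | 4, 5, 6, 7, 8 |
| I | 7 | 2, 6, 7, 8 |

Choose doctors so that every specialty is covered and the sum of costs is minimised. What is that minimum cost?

B, D together cover every specialty (B ∪ D = {1, 2, 3, 4, 5, 6, 7, 8}); total cost 7 + 4 = 11.
The greedy pick D, G, B costs 14; no covering selection beats 11.

11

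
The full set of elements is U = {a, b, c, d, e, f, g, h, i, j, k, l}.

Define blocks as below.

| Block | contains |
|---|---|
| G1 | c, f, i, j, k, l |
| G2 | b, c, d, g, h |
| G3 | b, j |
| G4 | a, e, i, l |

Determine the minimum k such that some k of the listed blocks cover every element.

G1, G2, and G4 cover everything between them: the union {a, b, c, d, e, f, g, h, i, j, k, l} is all of U.
Only G4 contains a, so G4 is forced; the remaining 8 elements need at least 2 more blocks (each remaining block adds at most 5) — so at least 3 blocks are needed, and 3 is optimal.

3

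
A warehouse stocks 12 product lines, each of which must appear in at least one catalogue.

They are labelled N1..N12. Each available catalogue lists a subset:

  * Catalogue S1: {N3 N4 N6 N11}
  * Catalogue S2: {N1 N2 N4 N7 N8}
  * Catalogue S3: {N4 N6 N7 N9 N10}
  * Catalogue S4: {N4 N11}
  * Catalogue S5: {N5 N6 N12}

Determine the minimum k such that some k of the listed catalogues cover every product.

S1 and S2 and S3 and S5 together: S1 ∪ S2 ∪ S3 ∪ S5 = {N1, N2, N3, N4, N5, N6, N7, N8, N9, N10, N11, N12} — every product is covered.
Only S2 contains N1, so S2 is forced; the remaining 7 products need at least 3 more catalogues (each remaining catalogue adds at most 3) — so at least 4 catalogues are needed, and 4 is optimal.

4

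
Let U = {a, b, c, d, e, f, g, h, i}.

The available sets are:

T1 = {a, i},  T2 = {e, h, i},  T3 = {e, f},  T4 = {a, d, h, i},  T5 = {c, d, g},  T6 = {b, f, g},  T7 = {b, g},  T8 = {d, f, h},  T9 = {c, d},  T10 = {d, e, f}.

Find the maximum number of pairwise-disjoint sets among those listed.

4

T1, T3, T7, T9 are pairwise disjoint (T1={a,i}; T3={e,f}; T7={b,g}; T9={c,d}).
Every remaining set overlaps one of these, and no 5 of the listed sets are pairwise disjoint, so 4 is the maximum.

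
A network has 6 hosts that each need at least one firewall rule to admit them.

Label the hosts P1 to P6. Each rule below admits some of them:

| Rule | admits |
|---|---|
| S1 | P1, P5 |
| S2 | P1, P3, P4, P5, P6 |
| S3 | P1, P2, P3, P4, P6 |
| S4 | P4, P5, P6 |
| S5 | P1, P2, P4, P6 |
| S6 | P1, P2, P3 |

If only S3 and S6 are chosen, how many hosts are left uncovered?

1

Union of S3, S6 = {P1, P2, P3, P4, P6}.
Not covered: P5 — 1 host.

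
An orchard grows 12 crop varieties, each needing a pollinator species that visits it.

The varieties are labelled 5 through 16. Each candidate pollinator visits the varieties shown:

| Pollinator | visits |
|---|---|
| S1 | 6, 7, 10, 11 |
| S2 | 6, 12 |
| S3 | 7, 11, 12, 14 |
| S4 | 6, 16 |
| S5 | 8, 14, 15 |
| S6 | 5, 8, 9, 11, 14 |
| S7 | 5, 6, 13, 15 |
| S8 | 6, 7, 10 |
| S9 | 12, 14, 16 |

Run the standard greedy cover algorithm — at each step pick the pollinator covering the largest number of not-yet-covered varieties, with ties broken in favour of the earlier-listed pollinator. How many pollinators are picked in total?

4

Greedy: pick S6 (covers 5 new) → pick S1 (covers 3 new) → pick S7 (covers 2 new) → pick S9 (covers 2 new). Total picks: 4.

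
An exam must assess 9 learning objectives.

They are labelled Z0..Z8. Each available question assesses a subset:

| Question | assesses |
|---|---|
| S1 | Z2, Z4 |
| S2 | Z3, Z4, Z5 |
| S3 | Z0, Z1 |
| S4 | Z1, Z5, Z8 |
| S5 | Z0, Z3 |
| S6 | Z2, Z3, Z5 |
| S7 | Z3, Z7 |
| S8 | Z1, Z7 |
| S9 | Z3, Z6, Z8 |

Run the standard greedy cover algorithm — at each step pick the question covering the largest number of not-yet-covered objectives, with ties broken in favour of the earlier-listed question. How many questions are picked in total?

5

Greedy: pick S2 (covers 3 new) → pick S3 (covers 2 new) → pick S9 (covers 2 new) → pick S1 (covers 1 new) → pick S7 (covers 1 new). Total picks: 5.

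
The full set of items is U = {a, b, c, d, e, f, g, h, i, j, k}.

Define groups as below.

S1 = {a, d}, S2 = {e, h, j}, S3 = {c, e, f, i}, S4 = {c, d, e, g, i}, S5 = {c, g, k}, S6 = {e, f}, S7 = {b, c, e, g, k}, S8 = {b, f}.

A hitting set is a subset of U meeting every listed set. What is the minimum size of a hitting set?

4

T = {b, c, d, e} meets every group (each contains at least one member of T), and |T| = 4.
The groups S1, S2, S5, S8 are pairwise disjoint, so any hitting set needs a separate item for each — at least 4. Hence 4 is optimal.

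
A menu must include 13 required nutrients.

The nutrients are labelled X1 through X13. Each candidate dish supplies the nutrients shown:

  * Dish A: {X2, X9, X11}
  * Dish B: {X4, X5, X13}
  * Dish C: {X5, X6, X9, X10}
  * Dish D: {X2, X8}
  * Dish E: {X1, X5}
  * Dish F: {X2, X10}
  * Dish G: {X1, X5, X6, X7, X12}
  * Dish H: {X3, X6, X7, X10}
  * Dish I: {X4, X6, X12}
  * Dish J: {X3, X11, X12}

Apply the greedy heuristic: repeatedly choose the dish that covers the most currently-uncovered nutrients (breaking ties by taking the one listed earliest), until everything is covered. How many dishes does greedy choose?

Greedy: pick G (covers 5 new) → pick A (covers 3 new) → pick B (covers 2 new) → pick H (covers 2 new) → pick D (covers 1 new). Total picks: 5.

5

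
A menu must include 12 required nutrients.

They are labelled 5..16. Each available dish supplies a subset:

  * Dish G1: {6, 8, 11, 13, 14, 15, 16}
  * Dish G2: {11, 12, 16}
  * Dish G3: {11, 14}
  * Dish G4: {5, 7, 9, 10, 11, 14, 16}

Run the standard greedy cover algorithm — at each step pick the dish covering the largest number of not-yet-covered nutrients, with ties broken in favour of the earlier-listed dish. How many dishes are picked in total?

Greedy: pick G1 (covers 7 new) → pick G4 (covers 4 new) → pick G2 (covers 1 new). Total picks: 3.

3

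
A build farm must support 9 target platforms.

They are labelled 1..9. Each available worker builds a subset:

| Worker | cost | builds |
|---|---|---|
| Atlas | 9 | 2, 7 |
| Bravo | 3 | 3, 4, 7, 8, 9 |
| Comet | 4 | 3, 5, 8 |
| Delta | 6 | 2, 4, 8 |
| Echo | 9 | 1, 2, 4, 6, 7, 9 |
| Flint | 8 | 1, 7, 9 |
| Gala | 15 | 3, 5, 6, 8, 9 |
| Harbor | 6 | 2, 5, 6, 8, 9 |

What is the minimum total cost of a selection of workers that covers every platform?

13

Comet, Echo together cover every platform (Comet ∪ Echo = {1, 2, 3, 4, 5, 6, 7, 8, 9}); total cost 4 + 9 = 13.
The greedy pick Bravo, Harbor, Flint costs 17; no covering selection beats 13.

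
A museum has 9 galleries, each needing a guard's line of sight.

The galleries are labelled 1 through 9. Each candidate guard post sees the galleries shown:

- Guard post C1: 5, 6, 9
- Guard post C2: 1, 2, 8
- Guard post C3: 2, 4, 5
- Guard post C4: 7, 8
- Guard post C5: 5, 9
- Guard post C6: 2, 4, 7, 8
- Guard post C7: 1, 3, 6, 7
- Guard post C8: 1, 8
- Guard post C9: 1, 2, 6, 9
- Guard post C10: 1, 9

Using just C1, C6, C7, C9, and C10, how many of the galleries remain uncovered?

0

Union of C1, C6, C7, C9, C10 = {1, 2, 3, 4, 5, 6, 7, 8, 9} — that's every gallery, so 0 are uncovered.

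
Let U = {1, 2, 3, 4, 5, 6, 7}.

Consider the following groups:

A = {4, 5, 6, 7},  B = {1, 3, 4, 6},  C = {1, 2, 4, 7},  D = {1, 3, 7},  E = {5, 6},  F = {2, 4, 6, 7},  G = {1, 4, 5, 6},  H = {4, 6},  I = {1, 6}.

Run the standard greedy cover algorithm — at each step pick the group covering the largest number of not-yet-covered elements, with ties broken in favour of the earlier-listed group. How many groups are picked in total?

Greedy: pick A (covers 4 new) → pick B (covers 2 new) → pick C (covers 1 new). Total picks: 3.

3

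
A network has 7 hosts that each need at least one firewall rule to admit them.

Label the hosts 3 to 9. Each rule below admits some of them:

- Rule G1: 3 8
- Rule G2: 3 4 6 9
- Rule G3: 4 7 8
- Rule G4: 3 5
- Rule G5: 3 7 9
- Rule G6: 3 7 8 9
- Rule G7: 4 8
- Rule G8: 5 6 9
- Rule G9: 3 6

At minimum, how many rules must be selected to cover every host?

3

G3 and G6 and G8 together: G3 ∪ G6 ∪ G8 = {3, 4, 5, 6, 7, 8, 9} — every host is covered.
No 2 of the 9 rules cover everything (all 36 combinations miss at least one host), so 3 is optimal.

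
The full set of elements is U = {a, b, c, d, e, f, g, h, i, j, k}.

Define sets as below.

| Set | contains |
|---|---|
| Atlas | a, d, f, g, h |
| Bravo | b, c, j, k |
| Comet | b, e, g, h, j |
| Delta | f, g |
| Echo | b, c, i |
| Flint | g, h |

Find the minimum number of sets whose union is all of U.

Atlas and Bravo and Comet and Echo together: Atlas ∪ Bravo ∪ Comet ∪ Echo = {a, b, c, d, e, f, g, h, i, j, k} — every element is covered.
No 3 of the 6 sets cover everything (all 20 combinations miss at least one element), so 4 is optimal.

4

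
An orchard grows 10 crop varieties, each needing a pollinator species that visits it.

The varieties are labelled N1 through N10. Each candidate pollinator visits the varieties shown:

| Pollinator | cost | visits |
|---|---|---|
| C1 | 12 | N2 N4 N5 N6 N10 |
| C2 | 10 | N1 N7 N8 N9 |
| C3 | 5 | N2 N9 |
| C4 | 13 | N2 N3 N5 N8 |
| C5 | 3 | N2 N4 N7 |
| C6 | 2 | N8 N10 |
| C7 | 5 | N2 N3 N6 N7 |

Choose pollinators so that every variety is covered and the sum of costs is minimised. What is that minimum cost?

27

C1, C2, C7 together cover every variety (C1 ∪ C2 ∪ C7 = {N1, N2, N3, N4, N5, N6, N7, N8, N9, N10}); total cost 12 + 10 + 5 = 27.
The greedy pick C5, C6, C7, C2, C1 costs 32; no covering selection beats 27.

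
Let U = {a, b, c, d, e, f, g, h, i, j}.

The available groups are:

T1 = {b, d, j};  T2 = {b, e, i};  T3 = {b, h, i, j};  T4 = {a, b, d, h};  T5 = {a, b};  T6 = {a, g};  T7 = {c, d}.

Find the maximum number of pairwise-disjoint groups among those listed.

T2, T6, T7 are pairwise disjoint (T2={b,e,i}; T6={a,g}; T7={c,d}).
Every remaining group overlaps one of these, and no 4 of the listed groups are pairwise disjoint, so 3 is the maximum.

3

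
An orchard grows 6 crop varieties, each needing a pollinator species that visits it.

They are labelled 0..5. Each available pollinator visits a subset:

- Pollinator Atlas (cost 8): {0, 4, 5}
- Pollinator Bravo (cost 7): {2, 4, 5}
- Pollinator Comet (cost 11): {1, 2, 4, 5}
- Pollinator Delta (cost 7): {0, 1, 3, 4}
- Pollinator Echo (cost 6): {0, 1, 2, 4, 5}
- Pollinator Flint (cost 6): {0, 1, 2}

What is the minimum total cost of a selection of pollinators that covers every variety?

13

Delta, Echo together cover every variety (Delta ∪ Echo = {0, 1, 2, 3, 4, 5}); total cost 7 + 6 = 13.
No covering selection has total cost below 13.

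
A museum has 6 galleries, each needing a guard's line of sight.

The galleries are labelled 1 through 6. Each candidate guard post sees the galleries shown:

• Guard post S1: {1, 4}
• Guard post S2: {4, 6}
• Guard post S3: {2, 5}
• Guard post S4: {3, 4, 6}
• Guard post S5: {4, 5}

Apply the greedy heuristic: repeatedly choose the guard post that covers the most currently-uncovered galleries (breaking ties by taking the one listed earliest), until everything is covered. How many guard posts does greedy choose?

3

Greedy: pick S4 (covers 3 new) → pick S3 (covers 2 new) → pick S1 (covers 1 new). Total picks: 3.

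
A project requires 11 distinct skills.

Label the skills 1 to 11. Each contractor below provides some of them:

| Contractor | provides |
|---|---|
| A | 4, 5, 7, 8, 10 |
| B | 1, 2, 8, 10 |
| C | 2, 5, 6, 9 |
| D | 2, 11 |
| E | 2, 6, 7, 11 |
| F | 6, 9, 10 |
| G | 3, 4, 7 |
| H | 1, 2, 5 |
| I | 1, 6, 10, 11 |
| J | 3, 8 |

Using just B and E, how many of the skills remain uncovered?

Union of B, E = {1, 2, 6, 7, 8, 10, 11}.
Not covered: 3, 4, 5, 9 — 4 skills.

4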